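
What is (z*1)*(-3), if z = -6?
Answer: 18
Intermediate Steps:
(z*1)*(-3) = -6*1*(-3) = -6*(-3) = 18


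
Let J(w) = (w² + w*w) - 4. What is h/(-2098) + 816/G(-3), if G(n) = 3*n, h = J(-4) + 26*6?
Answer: -285604/3147 ≈ -90.754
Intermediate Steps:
J(w) = -4 + 2*w² (J(w) = (w² + w²) - 4 = 2*w² - 4 = -4 + 2*w²)
h = 184 (h = (-4 + 2*(-4)²) + 26*6 = (-4 + 2*16) + 156 = (-4 + 32) + 156 = 28 + 156 = 184)
h/(-2098) + 816/G(-3) = 184/(-2098) + 816/((3*(-3))) = 184*(-1/2098) + 816/(-9) = -92/1049 + 816*(-⅑) = -92/1049 - 272/3 = -285604/3147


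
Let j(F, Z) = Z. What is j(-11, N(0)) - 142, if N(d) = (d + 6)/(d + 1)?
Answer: -136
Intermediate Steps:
N(d) = (6 + d)/(1 + d)
j(-11, N(0)) - 142 = (6 + 0)/(1 + 0) - 142 = 6/1 - 142 = 1*6 - 142 = 6 - 142 = -136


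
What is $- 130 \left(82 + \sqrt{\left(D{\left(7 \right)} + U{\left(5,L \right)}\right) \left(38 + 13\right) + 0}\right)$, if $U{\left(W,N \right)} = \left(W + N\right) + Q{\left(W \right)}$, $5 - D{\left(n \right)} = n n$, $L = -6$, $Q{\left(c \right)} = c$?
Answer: $-10660 - 260 i \sqrt{510} \approx -10660.0 - 5871.6 i$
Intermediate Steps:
$D{\left(n \right)} = 5 - n^{2}$ ($D{\left(n \right)} = 5 - n n = 5 - n^{2}$)
$U{\left(W,N \right)} = N + 2 W$ ($U{\left(W,N \right)} = \left(W + N\right) + W = \left(N + W\right) + W = N + 2 W$)
$- 130 \left(82 + \sqrt{\left(D{\left(7 \right)} + U{\left(5,L \right)}\right) \left(38 + 13\right) + 0}\right) = - 130 \left(82 + \sqrt{\left(\left(5 - 7^{2}\right) + \left(-6 + 2 \cdot 5\right)\right) \left(38 + 13\right) + 0}\right) = - 130 \left(82 + \sqrt{\left(\left(5 - 49\right) + \left(-6 + 10\right)\right) 51 + 0}\right) = - 130 \left(82 + \sqrt{\left(\left(5 - 49\right) + 4\right) 51 + 0}\right) = - 130 \left(82 + \sqrt{\left(-44 + 4\right) 51 + 0}\right) = - 130 \left(82 + \sqrt{\left(-40\right) 51 + 0}\right) = - 130 \left(82 + \sqrt{-2040 + 0}\right) = - 130 \left(82 + \sqrt{-2040}\right) = - 130 \left(82 + 2 i \sqrt{510}\right) = -10660 - 260 i \sqrt{510}$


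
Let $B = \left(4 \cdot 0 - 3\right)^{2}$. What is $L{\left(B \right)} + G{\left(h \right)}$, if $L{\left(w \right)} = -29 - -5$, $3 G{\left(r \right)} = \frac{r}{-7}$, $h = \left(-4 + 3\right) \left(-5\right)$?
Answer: $- \frac{509}{21} \approx -24.238$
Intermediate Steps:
$B = 9$ ($B = \left(0 - 3\right)^{2} = \left(-3\right)^{2} = 9$)
$h = 5$ ($h = \left(-1\right) \left(-5\right) = 5$)
$G{\left(r \right)} = - \frac{r}{21}$ ($G{\left(r \right)} = \frac{r \frac{1}{-7}}{3} = \frac{r \left(- \frac{1}{7}\right)}{3} = \frac{\left(- \frac{1}{7}\right) r}{3} = - \frac{r}{21}$)
$L{\left(w \right)} = -24$ ($L{\left(w \right)} = -29 + 5 = -24$)
$L{\left(B \right)} + G{\left(h \right)} = -24 - \frac{5}{21} = - \frac{509}{21}$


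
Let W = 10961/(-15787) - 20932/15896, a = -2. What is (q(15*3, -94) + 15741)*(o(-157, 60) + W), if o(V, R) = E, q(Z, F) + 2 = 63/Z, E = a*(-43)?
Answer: 207350488251933/156843845 ≈ 1.3220e+6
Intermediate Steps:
E = 86 (E = -2*(-43) = 86)
q(Z, F) = -2 + 63/Z
o(V, R) = 86
W = -126172385/62737538 (W = 10961*(-1/15787) - 20932*1/15896 = -10961/15787 - 5233/3974 = -126172385/62737538 ≈ -2.0111)
(q(15*3, -94) + 15741)*(o(-157, 60) + W) = ((-2 + 63/((15*3))) + 15741)*(86 - 126172385/62737538) = ((-2 + 63/45) + 15741)*(5269255883/62737538) = ((-2 + 63*(1/45)) + 15741)*(5269255883/62737538) = ((-2 + 7/5) + 15741)*(5269255883/62737538) = (-3/5 + 15741)*(5269255883/62737538) = (78702/5)*(5269255883/62737538) = 207350488251933/156843845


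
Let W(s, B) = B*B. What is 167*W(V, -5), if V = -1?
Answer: 4175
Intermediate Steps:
W(s, B) = B²
167*W(V, -5) = 167*(-5)² = 167*25 = 4175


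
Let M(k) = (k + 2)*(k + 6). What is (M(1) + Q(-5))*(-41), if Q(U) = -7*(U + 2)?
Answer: -1722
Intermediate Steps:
M(k) = (2 + k)*(6 + k)
Q(U) = -14 - 7*U (Q(U) = -7*(2 + U) = -14 - 7*U)
(M(1) + Q(-5))*(-41) = ((12 + 1² + 8*1) + (-14 - 7*(-5)))*(-41) = ((12 + 1 + 8) + (-14 + 35))*(-41) = (21 + 21)*(-41) = 42*(-41) = -1722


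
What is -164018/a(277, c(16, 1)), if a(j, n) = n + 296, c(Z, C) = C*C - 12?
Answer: -164018/285 ≈ -575.50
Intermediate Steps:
c(Z, C) = -12 + C² (c(Z, C) = C² - 12 = -12 + C²)
a(j, n) = 296 + n
-164018/a(277, c(16, 1)) = -164018/(296 + (-12 + 1²)) = -164018/(296 + (-12 + 1)) = -164018/(296 - 11) = -164018/285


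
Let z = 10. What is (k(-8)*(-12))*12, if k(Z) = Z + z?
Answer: -288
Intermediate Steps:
k(Z) = 10 + Z (k(Z) = Z + 10 = 10 + Z)
(k(-8)*(-12))*12 = ((10 - 8)*(-12))*12 = (2*(-12))*12 = -24*12 = -288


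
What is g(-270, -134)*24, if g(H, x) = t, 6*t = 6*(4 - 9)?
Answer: -120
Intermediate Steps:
t = -5 (t = (6*(4 - 9))/6 = (6*(-5))/6 = (⅙)*(-30) = -5)
g(H, x) = -5
g(-270, -134)*24 = -5*24 = -120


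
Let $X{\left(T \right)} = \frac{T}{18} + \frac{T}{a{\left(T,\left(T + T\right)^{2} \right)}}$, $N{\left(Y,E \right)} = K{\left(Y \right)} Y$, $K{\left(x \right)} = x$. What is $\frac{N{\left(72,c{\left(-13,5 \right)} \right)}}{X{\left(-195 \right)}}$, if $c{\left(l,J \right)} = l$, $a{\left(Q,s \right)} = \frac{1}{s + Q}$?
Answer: $- \frac{31104}{177728915} \approx -0.00017501$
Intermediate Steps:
$a{\left(Q,s \right)} = \frac{1}{Q + s}$
$N{\left(Y,E \right)} = Y^{2}$ ($N{\left(Y,E \right)} = Y Y = Y^{2}$)
$X{\left(T \right)} = \frac{T}{18} + T \left(T + 4 T^{2}\right)$ ($X{\left(T \right)} = \frac{T}{18} + \frac{T}{\frac{1}{T + \left(T + T\right)^{2}}} = T \frac{1}{18} + \frac{T}{\frac{1}{T + \left(2 T\right)^{2}}} = \frac{T}{18} + \frac{T}{\frac{1}{T + 4 T^{2}}} = \frac{T}{18} + T \left(T + 4 T^{2}\right)$)
$\frac{N{\left(72,c{\left(-13,5 \right)} \right)}}{X{\left(-195 \right)}} = \frac{72^{2}}{\left(-195\right) \left(\frac{1}{18} - 195 + 4 \left(-195\right)^{2}\right)} = \frac{5184}{\left(-195\right) \left(\frac{1}{18} - 195 + 4 \cdot 38025\right)} = \frac{5184}{\left(-195\right) \left(\frac{1}{18} - 195 + 152100\right)} = \frac{5184}{\left(-195\right) \frac{2734291}{18}} = \frac{5184}{- \frac{177728915}{6}} = 5184 \left(- \frac{6}{177728915}\right) = - \frac{31104}{177728915}$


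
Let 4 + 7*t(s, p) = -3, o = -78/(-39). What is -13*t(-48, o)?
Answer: 13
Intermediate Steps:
o = 2 (o = -78*(-1/39) = 2)
t(s, p) = -1 (t(s, p) = -4/7 + (⅐)*(-3) = -4/7 - 3/7 = -1)
-13*t(-48, o) = -13*(-1) = 13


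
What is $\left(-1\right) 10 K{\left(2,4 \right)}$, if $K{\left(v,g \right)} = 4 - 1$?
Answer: $-30$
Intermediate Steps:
$K{\left(v,g \right)} = 3$ ($K{\left(v,g \right)} = 4 - 1 = 3$)
$\left(-1\right) 10 K{\left(2,4 \right)} = \left(-1\right) 10 \cdot 3 = \left(-10\right) 3 = -30$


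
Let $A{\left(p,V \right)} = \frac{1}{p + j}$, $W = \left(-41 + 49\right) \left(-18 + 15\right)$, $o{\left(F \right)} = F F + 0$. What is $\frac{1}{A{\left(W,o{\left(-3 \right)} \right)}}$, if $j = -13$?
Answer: $-37$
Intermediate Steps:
$o{\left(F \right)} = F^{2}$ ($o{\left(F \right)} = F^{2} + 0 = F^{2}$)
$W = -24$ ($W = 8 \left(-3\right) = -24$)
$A{\left(p,V \right)} = \frac{1}{-13 + p}$ ($A{\left(p,V \right)} = \frac{1}{p - 13} = \frac{1}{-13 + p}$)
$\frac{1}{A{\left(W,o{\left(-3 \right)} \right)}} = \frac{1}{\frac{1}{-13 - 24}} = \frac{1}{\frac{1}{-37}} = \frac{1}{- \frac{1}{37}} = -37$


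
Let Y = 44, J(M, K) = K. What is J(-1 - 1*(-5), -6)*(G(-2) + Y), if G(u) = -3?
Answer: -246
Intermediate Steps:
J(-1 - 1*(-5), -6)*(G(-2) + Y) = -6*(-3 + 44) = -6*41 = -246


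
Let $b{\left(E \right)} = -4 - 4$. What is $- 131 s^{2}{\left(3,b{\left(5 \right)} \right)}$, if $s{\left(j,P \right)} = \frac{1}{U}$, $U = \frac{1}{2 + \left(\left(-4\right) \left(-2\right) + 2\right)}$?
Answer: $-18864$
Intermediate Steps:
$b{\left(E \right)} = -8$ ($b{\left(E \right)} = -4 - 4 = -8$)
$U = \frac{1}{12}$ ($U = \frac{1}{2 + \left(8 + 2\right)} = \frac{1}{2 + 10} = \frac{1}{12} \approx 0.083333$)
$s{\left(j,P \right)} = 12$ ($s{\left(j,P \right)} = \frac{1}{\frac{1}{12}} = 12$)
$- 131 s^{2}{\left(3,b{\left(5 \right)} \right)} = - 131 \cdot 12^{2} = \left(-131\right) 144 = -18864$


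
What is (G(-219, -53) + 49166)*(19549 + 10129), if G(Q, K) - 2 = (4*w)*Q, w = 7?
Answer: 1277222408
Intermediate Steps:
G(Q, K) = 2 + 28*Q (G(Q, K) = 2 + (4*7)*Q = 2 + 28*Q)
(G(-219, -53) + 49166)*(19549 + 10129) = ((2 + 28*(-219)) + 49166)*(19549 + 10129) = ((2 - 6132) + 49166)*29678 = (-6130 + 49166)*29678 = 43036*29678 = 1277222408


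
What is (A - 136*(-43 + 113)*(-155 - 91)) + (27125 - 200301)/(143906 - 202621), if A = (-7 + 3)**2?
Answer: 137506945416/58715 ≈ 2.3419e+6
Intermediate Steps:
A = 16 (A = (-4)**2 = 16)
(A - 136*(-43 + 113)*(-155 - 91)) + (27125 - 200301)/(143906 - 202621) = (16 - 136*(-43 + 113)*(-155 - 91)) + (27125 - 200301)/(143906 - 202621) = (16 - 9520*(-246)) - 173176/(-58715) = (16 - 136*(-17220)) - 173176*(-1/58715) = (16 + 2341920) + 173176/58715 = 2341936 + 173176/58715 = 137506945416/58715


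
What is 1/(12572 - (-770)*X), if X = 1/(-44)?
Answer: 2/25109 ≈ 7.9653e-5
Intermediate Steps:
X = -1/44 ≈ -0.022727
1/(12572 - (-770)*X) = 1/(12572 - (-770)*(-1)/44) = 1/(12572 - 770*1/44) = 1/(12572 - 35/2) = 1/(25109/2) = 2/25109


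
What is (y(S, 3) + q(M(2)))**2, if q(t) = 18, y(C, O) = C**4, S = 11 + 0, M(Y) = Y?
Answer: 214886281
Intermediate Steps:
S = 11
(y(S, 3) + q(M(2)))**2 = (11**4 + 18)**2 = (14641 + 18)**2 = 14659**2 = 214886281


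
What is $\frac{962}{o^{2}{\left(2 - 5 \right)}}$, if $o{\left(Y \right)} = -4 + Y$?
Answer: $\frac{962}{49} \approx 19.633$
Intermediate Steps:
$\frac{962}{o^{2}{\left(2 - 5 \right)}} = \frac{962}{\left(-4 + \left(2 - 5\right)\right)^{2}} = \frac{962}{\left(-4 - 3\right)^{2}} = \frac{962}{\left(-7\right)^{2}} = \frac{962}{49}$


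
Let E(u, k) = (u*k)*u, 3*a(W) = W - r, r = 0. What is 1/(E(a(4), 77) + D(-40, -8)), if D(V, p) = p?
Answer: 9/1160 ≈ 0.0077586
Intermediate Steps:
a(W) = W/3 (a(W) = (W - 1*0)/3 = (W + 0)/3 = W/3)
E(u, k) = k*u² (E(u, k) = (k*u)*u = k*u²)
1/(E(a(4), 77) + D(-40, -8)) = 1/(77*((⅓)*4)² - 8) = 1/(77*(4/3)² - 8) = 1/(77*(16/9) - 8) = 1/(1232/9 - 8) = 1/(1160/9) = 9/1160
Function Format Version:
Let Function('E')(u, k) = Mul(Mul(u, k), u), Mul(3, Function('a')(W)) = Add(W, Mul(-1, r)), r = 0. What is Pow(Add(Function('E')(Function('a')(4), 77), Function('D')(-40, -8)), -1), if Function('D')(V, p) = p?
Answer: Rational(9, 1160) ≈ 0.0077586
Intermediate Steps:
Function('a')(W) = Mul(Rational(1, 3), W) (Function('a')(W) = Mul(Rational(1, 3), Add(W, Mul(-1, 0))) = Mul(Rational(1, 3), Add(W, 0)) = Mul(Rational(1, 3), W))
Function('E')(u, k) = Mul(k, Pow(u, 2)) (Function('E')(u, k) = Mul(Mul(k, u), u) = Mul(k, Pow(u, 2)))
Pow(Add(Function('E')(Function('a')(4), 77), Function('D')(-40, -8)), -1) = Pow(Add(Mul(77, Pow(Mul(Rational(1, 3), 4), 2)), -8), -1) = Pow(Add(Mul(77, Pow(Rational(4, 3), 2)), -8), -1) = Pow(Add(Mul(77, Rational(16, 9)), -8), -1) = Pow(Add(Rational(1232, 9), -8), -1) = Pow(Rational(1160, 9), -1) = Rational(9, 1160)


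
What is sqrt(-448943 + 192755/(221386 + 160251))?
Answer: 2*I*sqrt(16346759416563558)/381637 ≈ 670.03*I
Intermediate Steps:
sqrt(-448943 + 192755/(221386 + 160251)) = sqrt(-448943 + 192755/381637) = sqrt(-171333066936/381637) = 2*I*sqrt(16346759416563558)/381637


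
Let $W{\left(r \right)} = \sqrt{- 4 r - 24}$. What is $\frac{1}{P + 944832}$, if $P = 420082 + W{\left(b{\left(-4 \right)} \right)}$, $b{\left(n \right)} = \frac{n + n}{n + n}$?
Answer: $\frac{682457}{931495113712} - \frac{i \sqrt{7}}{931495113712} \approx 7.3265 \cdot 10^{-7} - 2.8403 \cdot 10^{-12} i$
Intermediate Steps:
$b{\left(n \right)} = 1$ ($b{\left(n \right)} = \frac{2 n}{2 n} = 2 n \frac{1}{2 n} = 1$)
$W{\left(r \right)} = \sqrt{-24 - 4 r}$
$P = 420082 + 2 i \sqrt{7}$ ($P = 420082 + 2 \sqrt{-6 - 1} = 420082 + 2 \sqrt{-7} = 420082 + 2 i \sqrt{7} \approx 4.2008 \cdot 10^{5} + 5.2915 i$)
$\frac{1}{P + 944832} = \frac{1}{\left(420082 + 2 i \sqrt{7}\right) + 944832} = \frac{1}{1364914 + 2 i \sqrt{7}}$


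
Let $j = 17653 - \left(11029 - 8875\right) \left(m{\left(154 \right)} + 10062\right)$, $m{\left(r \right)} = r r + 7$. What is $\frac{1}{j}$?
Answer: $- \frac{1}{72755237} \approx -1.3745 \cdot 10^{-8}$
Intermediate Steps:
$m{\left(r \right)} = 7 + r^{2}$ ($m{\left(r \right)} = r^{2} + 7 = 7 + r^{2}$)
$j = -72755237$ ($j = 17653 - \left(11029 - 8875\right) \left(\left(7 + 154^{2}\right) + 10062\right) = 17653 - 2154 \left(\left(7 + 23716\right) + 10062\right) = 17653 - 2154 \left(23723 + 10062\right) = 17653 - 2154 \cdot 33785 = 17653 - 72772890 = -72755237$)
$\frac{1}{j} = \frac{1}{-72755237} = - \frac{1}{72755237}$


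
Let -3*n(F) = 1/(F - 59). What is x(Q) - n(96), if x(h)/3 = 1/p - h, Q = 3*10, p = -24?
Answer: -80023/888 ≈ -90.116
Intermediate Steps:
Q = 30
n(F) = -1/(3*(-59 + F)) (n(F) = -1/(3*(F - 59)) = -1/(3*(-59 + F)))
x(h) = -⅛ - 3*h (x(h) = 3*(1/(-24) - h) = 3*(-1/24 - h) = -⅛ - 3*h)
x(Q) - n(96) = (-⅛ - 3*30) - (-1)/(-177 + 3*96) = (-⅛ - 90) - (-1)/(-177 + 288) = -721/8 - (-1)/111 = -721/8 - 1*(-1/111) = -721/8 + 1/111 = -80023/888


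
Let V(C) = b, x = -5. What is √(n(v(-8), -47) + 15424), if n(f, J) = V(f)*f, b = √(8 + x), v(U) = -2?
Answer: √(15424 - 2*√3) ≈ 124.18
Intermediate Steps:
b = √3 (b = √(8 - 5) = √3 ≈ 1.7320)
V(C) = √3
n(f, J) = f*√3 (n(f, J) = √3*f = f*√3)
√(n(v(-8), -47) + 15424) = √(-2*√3 + 15424) = √(15424 - 2*√3)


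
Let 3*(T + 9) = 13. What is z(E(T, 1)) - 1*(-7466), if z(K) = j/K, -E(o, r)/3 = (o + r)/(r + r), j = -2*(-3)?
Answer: 82138/11 ≈ 7467.1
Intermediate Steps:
T = -14/3 (T = -9 + (⅓)*13 = -9 + 13/3 = -14/3 ≈ -4.6667)
j = 6
E(o, r) = -3*(o + r)/(2*r) (E(o, r) = -3*(o + r)/(r + r) = -3*(o + r)/(2*r))
z(K) = 6/K
z(E(T, 1)) - 1*(-7466) = 6/(((3/2)*(-1*(-14/3) - 1*1)/1)) - 1*(-7466) = 6/(((3/2)*1*(14/3 - 1))) + 7466 = 6/(((3/2)*1*(11/3))) + 7466 = 6/(11/2) + 7466 = 6*(2/11) + 7466 = 12/11 + 7466 = 82138/11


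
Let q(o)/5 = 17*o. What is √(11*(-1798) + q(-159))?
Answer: 13*I*√197 ≈ 182.46*I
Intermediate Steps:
q(o) = 85*o (q(o) = 5*(17*o) = 85*o)
√(11*(-1798) + q(-159)) = √(11*(-1798) + 85*(-159)) = √(-19778 - 13515) = √(-33293) = 13*I*√197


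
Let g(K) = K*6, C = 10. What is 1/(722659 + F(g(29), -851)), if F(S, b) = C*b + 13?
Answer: 1/714162 ≈ 1.4002e-6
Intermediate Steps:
g(K) = 6*K
F(S, b) = 13 + 10*b (F(S, b) = 10*b + 13 = 13 + 10*b)
1/(722659 + F(g(29), -851)) = 1/(722659 + (13 + 10*(-851))) = 1/(722659 + (13 - 8510)) = 1/(722659 - 8497) = 1/714162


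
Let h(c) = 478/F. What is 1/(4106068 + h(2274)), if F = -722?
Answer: 361/1482290309 ≈ 2.4354e-7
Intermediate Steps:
h(c) = -239/361 (h(c) = 478/(-722) = 478*(-1/722) = -239/361)
1/(4106068 + h(2274)) = 1/(4106068 - 239/361) = 1/(1482290309/361) = 361/1482290309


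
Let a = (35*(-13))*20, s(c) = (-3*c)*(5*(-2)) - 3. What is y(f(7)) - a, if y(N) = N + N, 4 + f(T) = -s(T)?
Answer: 8678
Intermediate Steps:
s(c) = -3 + 30*c (s(c) = -3*c*(-10) - 3 = 30*c - 3 = -3 + 30*c)
f(T) = -1 - 30*T (f(T) = -4 - (-3 + 30*T) = -4 + (3 - 30*T) = -1 - 30*T)
y(N) = 2*N
a = -9100 (a = -455*20 = -9100)
y(f(7)) - a = 2*(-1 - 30*7) - 1*(-9100) = 2*(-1 - 210) + 9100 = 2*(-211) + 9100 = -422 + 9100 = 8678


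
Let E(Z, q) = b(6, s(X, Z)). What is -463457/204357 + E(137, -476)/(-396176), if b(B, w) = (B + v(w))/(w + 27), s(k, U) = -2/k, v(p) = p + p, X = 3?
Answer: -7252617777563/3197972883864 ≈ -2.2679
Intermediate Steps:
v(p) = 2*p
b(B, w) = (B + 2*w)/(27 + w) (b(B, w) = (B + 2*w)/(w + 27) = (B + 2*w)/(27 + w))
E(Z, q) = 14/79 (E(Z, q) = (6 + 2*(-2/3))/(27 - 2/3) = (6 + 2*(-2*⅓))/(27 - 2*⅓) = (6 + 2*(-⅔))/(27 - ⅔) = (6 - 4/3)/(79/3) = (3/79)*(14/3) = 14/79)
-463457/204357 + E(137, -476)/(-396176) = -463457/204357 + (14/79)/(-396176) = -463457*1/204357 + (14/79)*(-1/396176) = -463457/204357 - 7/15648952 = -7252617777563/3197972883864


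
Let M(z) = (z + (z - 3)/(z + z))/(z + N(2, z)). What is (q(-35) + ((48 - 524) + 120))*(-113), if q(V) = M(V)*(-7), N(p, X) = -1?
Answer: 409851/10 ≈ 40985.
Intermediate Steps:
M(z) = (z + (-3 + z)/(2*z))/(-1 + z) (M(z) = (z + (z - 3)/(z + z))/(z - 1) = (z + (-3 + z)/((2*z)))/(-1 + z) = (z + (-3 + z)*(1/(2*z)))/(-1 + z) = (z + (-3 + z)/(2*z))/(-1 + z))
q(V) = -7*(3/2 + V)/V (q(V) = ((3/2 + V)/V)*(-7) = -7*(3/2 + V)/V)
(q(-35) + ((48 - 524) + 120))*(-113) = ((-7 - 21/2/(-35)) + ((48 - 524) + 120))*(-113) = ((-7 - 21/2*(-1/35)) + (-476 + 120))*(-113) = ((-7 + 3/10) - 356)*(-113) = (-67/10 - 356)*(-113) = -3627/10*(-113) = 409851/10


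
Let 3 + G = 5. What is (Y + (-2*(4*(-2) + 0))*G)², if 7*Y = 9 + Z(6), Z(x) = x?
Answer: 57121/49 ≈ 1165.7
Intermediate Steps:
G = 2 (G = -3 + 5 = 2)
Y = 15/7 (Y = (9 + 6)/7 = (⅐)*15 = 15/7 ≈ 2.1429)
(Y + (-2*(4*(-2) + 0))*G)² = (15/7 - 2*(4*(-2) + 0)*2)² = (15/7 - 2*(-8 + 0)*2)² = (15/7 - 2*(-8)*2)² = (15/7 + 16*2)² = (15/7 + 32)² = (239/7)² = 57121/49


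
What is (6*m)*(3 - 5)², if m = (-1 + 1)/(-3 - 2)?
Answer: 0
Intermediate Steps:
m = 0 (m = 0/(-5) = 0*(-⅕) = 0)
(6*m)*(3 - 5)² = (6*0)*(3 - 5)² = 0*(-2)² = 0*4 = 0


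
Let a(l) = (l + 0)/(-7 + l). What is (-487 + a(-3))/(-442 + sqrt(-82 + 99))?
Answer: 63271/57455 + 4867*sqrt(17)/1953470 ≈ 1.1115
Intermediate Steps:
a(l) = l/(-7 + l)
(-487 + a(-3))/(-442 + sqrt(-82 + 99)) = (-487 - 3/(-7 - 3))/(-442 + sqrt(-82 + 99)) = (-487 - 3/(-10))/(-442 + sqrt(17)) = (-487 - 3*(-1/10))/(-442 + sqrt(17)) = (-487 + 3/10)/(-442 + sqrt(17)) = -4867/(10*(-442 + sqrt(17)))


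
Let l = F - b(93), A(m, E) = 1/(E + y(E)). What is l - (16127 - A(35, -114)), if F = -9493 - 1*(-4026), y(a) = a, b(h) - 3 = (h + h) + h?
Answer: -4987729/228 ≈ -21876.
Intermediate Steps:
b(h) = 3 + 3*h (b(h) = 3 + ((h + h) + h) = 3 + (2*h + h) = 3 + 3*h)
F = -5467 (F = -9493 + 4026 = -5467)
A(m, E) = 1/(2*E) (A(m, E) = 1/(E + E) = 1/(2*E))
l = -5749 (l = -5467 - (3 + 3*93) = -5467 - (3 + 279) = -5467 - 1*282 = -5467 - 282 = -5749)
l - (16127 - A(35, -114)) = -5749 - (16127 - 1/(2*(-114))) = -5749 - (16127 - (-1)/(2*114)) = -5749 - (16127 - 1*(-1/228)) = -5749 - (16127 + 1/228) = -5749 - 1*3676957/228 = -5749 - 3676957/228 = -4987729/228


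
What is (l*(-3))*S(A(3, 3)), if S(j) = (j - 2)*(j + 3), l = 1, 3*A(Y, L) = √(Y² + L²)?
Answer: 12 - 3*√2 ≈ 7.7574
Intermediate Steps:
A(Y, L) = √(L² + Y²)/3 (A(Y, L) = √(Y² + L²)/3 = √(L² + Y²)/3)
S(j) = (-2 + j)*(3 + j)
(l*(-3))*S(A(3, 3)) = (1*(-3))*(-6 + √(3² + 3²)/3 + (√(3² + 3²)/3)²) = -3*(-6 + √(9 + 9)/3 + (√(9 + 9)/3)²) = -3*(-6 + √18/3 + (√18/3)²) = -3*(-6 + (3*√2)/3 + ((3*√2)/3)²) = -3*(-6 + √2 + (√2)²) = -3*(-6 + √2 + 2) = -3*(-4 + √2) = 12 - 3*√2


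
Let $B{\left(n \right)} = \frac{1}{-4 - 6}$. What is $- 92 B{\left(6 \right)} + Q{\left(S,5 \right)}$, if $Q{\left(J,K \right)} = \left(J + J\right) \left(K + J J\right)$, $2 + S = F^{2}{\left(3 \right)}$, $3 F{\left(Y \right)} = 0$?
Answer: $- \frac{134}{5} \approx -26.8$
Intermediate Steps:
$F{\left(Y \right)} = 0$ ($F{\left(Y \right)} = \frac{1}{3} \cdot 0 = 0$)
$S = -2$ ($S = -2 + 0^{2} = -2 + 0 = -2$)
$Q{\left(J,K \right)} = 2 J \left(K + J^{2}\right)$
$B{\left(n \right)} = - \frac{1}{10}$ ($B{\left(n \right)} = \frac{1}{-10} = - \frac{1}{10}$)
$- 92 B{\left(6 \right)} + Q{\left(S,5 \right)} = \left(-92\right) \left(- \frac{1}{10}\right) + 2 \left(-2\right) \left(5 + \left(-2\right)^{2}\right) = \frac{46}{5} + 2 \left(-2\right) \left(5 + 4\right) = \frac{46}{5} + 2 \left(-2\right) 9 = \frac{46}{5} - 36 = - \frac{134}{5}$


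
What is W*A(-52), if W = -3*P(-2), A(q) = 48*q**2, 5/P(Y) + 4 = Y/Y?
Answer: 648960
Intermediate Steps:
P(Y) = -5/3 (P(Y) = 5/(-4 + Y/Y) = 5/(-4 + 1) = 5/(-3) = 5*(-1/3) = -5/3)
W = 5 (W = -3*(-5/3) = 5)
W*A(-52) = 5*(48*(-52)**2) = 5*(48*2704) = 5*129792 = 648960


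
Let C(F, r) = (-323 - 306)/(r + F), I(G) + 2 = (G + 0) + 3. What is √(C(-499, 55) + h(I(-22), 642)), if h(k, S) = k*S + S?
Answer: I*√462189/6 ≈ 113.31*I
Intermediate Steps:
I(G) = 1 + G (I(G) = -2 + ((G + 0) + 3) = -2 + (G + 3) = -2 + (3 + G) = 1 + G)
h(k, S) = S + S*k (h(k, S) = S*k + S = S + S*k)
C(F, r) = -629/(F + r)
√(C(-499, 55) + h(I(-22), 642)) = √(-629/(-499 + 55) + 642*(1 + (1 - 22))) = √(-629/(-444) + 642*(1 - 21)) = √(-629*(-1/444) + 642*(-20)) = √(17/12 - 12840) = √(-154063/12) = I*√462189/6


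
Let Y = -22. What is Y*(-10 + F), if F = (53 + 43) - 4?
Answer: -1804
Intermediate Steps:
F = 92 (F = 96 - 4 = 92)
Y*(-10 + F) = -22*(-10 + 92) = -22*82 = -1804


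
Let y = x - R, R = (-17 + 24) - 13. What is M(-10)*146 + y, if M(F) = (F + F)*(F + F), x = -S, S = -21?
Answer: 58427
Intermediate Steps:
R = -6 (R = 7 - 13 = -6)
x = 21 (x = -1*(-21) = 21)
M(F) = 4*F² (M(F) = (2*F)*(2*F) = 4*F²)
y = 27 (y = 21 - 1*(-6) = 21 + 6 = 27)
M(-10)*146 + y = (4*(-10)²)*146 + 27 = (4*100)*146 + 27 = 400*146 + 27 = 58400 + 27 = 58427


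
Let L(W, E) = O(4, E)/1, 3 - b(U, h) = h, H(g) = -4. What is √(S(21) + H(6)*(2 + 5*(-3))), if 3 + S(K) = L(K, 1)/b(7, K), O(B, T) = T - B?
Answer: √1770/6 ≈ 7.0119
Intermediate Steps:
b(U, h) = 3 - h
L(W, E) = -4 + E (L(W, E) = (E - 1*4)/1 = (E - 4)*1 = (-4 + E)*1 = -4 + E)
S(K) = -3 - 3/(3 - K) (S(K) = -3 + (-4 + 1)/(3 - K) = -3 - 3/(3 - K))
√(S(21) + H(6)*(2 + 5*(-3))) = √(3*(4 - 1*21)/(-3 + 21) - 4*(2 + 5*(-3))) = √(3*(4 - 21)/18 - 4*(2 - 15)) = √(3*(1/18)*(-17) - 4*(-13)) = √(-17/6 + 52) = √(295/6) = √1770/6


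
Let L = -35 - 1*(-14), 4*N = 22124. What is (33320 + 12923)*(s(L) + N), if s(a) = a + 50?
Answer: 257111080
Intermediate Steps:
N = 5531 (N = (¼)*22124 = 5531)
L = -21 (L = -35 + 14 = -21)
s(a) = 50 + a
(33320 + 12923)*(s(L) + N) = (33320 + 12923)*((50 - 21) + 5531) = 46243*(29 + 5531) = 46243*5560 = 257111080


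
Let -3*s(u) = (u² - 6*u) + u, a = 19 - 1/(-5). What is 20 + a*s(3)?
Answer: 292/5 ≈ 58.400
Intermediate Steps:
a = 96/5 (a = 19 - 1*(-⅕) = 19 + ⅕ = 96/5 ≈ 19.200)
s(u) = -u²/3 + 5*u/3 (s(u) = -((u² - 6*u) + u)/3 = -(u² - 5*u)/3 = -u²/3 + 5*u/3)
20 + a*s(3) = 20 + 96*((⅓)*3*(5 - 1*3))/5 = 20 + 96*((⅓)*3*(5 - 3))/5 = 20 + 96*((⅓)*3*2)/5 = 20 + (96/5)*2 = 20 + 192/5 = 292/5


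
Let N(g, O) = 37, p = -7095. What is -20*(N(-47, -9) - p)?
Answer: -142640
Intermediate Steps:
-20*(N(-47, -9) - p) = -20*(37 - 1*(-7095)) = -20*(37 + 7095) = -20*7132 = -142640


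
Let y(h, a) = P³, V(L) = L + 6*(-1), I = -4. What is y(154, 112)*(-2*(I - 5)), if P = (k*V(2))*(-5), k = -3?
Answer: -3888000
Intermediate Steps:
V(L) = -6 + L (V(L) = L - 6 = -6 + L)
P = -60 (P = -3*(-6 + 2)*(-5) = -3*(-4)*(-5) = 12*(-5) = -60)
y(h, a) = -216000 (y(h, a) = (-60)³ = -216000)
y(154, 112)*(-2*(I - 5)) = -(-432000)*(-4 - 5) = -(-432000)*(-9) = -216000*18 = -3888000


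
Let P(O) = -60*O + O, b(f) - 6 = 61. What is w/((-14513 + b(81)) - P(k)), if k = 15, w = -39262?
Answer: 39262/13561 ≈ 2.8952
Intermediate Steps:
b(f) = 67 (b(f) = 6 + 61 = 67)
P(O) = -59*O
w/((-14513 + b(81)) - P(k)) = -39262/((-14513 + 67) - (-59)*15) = -39262/(-14446 - 1*(-885)) = -39262/(-14446 + 885) = -39262/(-13561) = -39262*(-1/13561) = 39262/13561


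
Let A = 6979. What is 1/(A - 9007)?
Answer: -1/2028 ≈ -0.00049310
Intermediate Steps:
1/(A - 9007) = 1/(6979 - 9007) = 1/(-2028) = -1/2028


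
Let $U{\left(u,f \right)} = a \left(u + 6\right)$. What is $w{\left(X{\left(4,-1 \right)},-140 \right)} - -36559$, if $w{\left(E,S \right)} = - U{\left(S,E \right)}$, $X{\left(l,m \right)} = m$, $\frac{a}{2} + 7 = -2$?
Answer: $34147$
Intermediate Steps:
$a = -18$ ($a = -14 + 2 \left(-2\right) = -14 - 4 = -18$)
$U{\left(u,f \right)} = -108 - 18 u$ ($U{\left(u,f \right)} = - 18 \left(u + 6\right) = - 18 \left(6 + u\right) = -108 - 18 u$)
$w{\left(E,S \right)} = 108 + 18 S$ ($w{\left(E,S \right)} = - (-108 - 18 S) = 108 + 18 S$)
$w{\left(X{\left(4,-1 \right)},-140 \right)} - -36559 = \left(108 + 18 \left(-140\right)\right) - -36559 = \left(108 - 2520\right) + 36559 = -2412 + 36559 = 34147$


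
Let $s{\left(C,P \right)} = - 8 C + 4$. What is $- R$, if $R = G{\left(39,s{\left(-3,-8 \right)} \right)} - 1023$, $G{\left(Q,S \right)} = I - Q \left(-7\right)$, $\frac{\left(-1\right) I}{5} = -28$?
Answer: $610$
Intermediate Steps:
$I = 140$ ($I = \left(-5\right) \left(-28\right) = 140$)
$s{\left(C,P \right)} = 4 - 8 C$
$G{\left(Q,S \right)} = 140 + 7 Q$ ($G{\left(Q,S \right)} = 140 - Q \left(-7\right) = 140 - - 7 Q = 140 + 7 Q$)
$R = -610$ ($R = \left(140 + 7 \cdot 39\right) - 1023 = \left(140 + 273\right) - 1023 = 413 - 1023 = -610$)
$- R = \left(-1\right) \left(-610\right) = 610$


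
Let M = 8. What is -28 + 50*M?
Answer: 372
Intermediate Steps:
-28 + 50*M = -28 + 50*8 = -28 + 400 = 372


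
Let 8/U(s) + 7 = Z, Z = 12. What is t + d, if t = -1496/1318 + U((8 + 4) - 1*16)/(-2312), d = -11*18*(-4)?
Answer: 753104441/952255 ≈ 790.86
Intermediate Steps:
U(s) = 8/5 (U(s) = 8/(-7 + 12) = 8/5)
d = 792 (d = -198*(-4) = 792)
t = -1081519/952255 (t = -1496/1318 + (8/5)/(-2312) = -1496*1/1318 + (8/5)*(-1/2312) = -748/659 - 1/1445 = -1081519/952255 ≈ -1.1357)
t + d = -1081519/952255 + 792 = 753104441/952255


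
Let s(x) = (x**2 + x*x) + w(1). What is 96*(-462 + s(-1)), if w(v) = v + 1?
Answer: -43968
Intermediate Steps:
w(v) = 1 + v
s(x) = 2 + 2*x**2 (s(x) = (x**2 + x*x) + (1 + 1) = (x**2 + x**2) + 2 = 2*x**2 + 2 = 2 + 2*x**2)
96*(-462 + s(-1)) = 96*(-462 + (2 + 2*(-1)**2)) = 96*(-462 + (2 + 2*1)) = 96*(-462 + (2 + 2)) = 96*(-462 + 4) = 96*(-458) = -43968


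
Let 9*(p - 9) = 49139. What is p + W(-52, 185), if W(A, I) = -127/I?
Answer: 9104557/1665 ≈ 5468.2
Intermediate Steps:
p = 49220/9 (p = 9 + (⅑)*49139 = 9 + 49139/9 = 49220/9 ≈ 5468.9)
p + W(-52, 185) = 49220/9 - 127/185 = 9104557/1665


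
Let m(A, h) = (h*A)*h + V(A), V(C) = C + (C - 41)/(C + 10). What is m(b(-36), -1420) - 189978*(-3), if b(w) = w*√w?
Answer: 13323940175/23378 - 5091057641178*I/11689 ≈ 5.6994e+5 - 4.3554e+8*I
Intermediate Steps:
b(w) = w^(3/2)
V(C) = C + (-41 + C)/(10 + C)
m(A, h) = A*h² + (-41 + A² + 11*A)/(10 + A) (m(A, h) = (h*A)*h + (-41 + A² + 11*A)/(10 + A) = (A*h)*h + (-41 + A² + 11*A)/(10 + A) = A*h² + (-41 + A² + 11*A)/(10 + A))
m(b(-36), -1420) - 189978*(-3) = (-41 + ((-36)^(3/2))² + 11*(-36)^(3/2) + (-36)^(3/2)*(-1420)²*(10 + (-36)^(3/2)))/(10 + (-36)^(3/2)) - 189978*(-3) = (-41 + (-216*I)² + 11*(-216*I) - 216*I*2016400*(10 - 216*I))/(10 - 216*I) + 569934 = ((10 + 216*I)/46756)*(-41 - 46656 - 2376*I - 435542400*I*(10 - 216*I)) + 569934 = ((10 + 216*I)/46756)*(-46697 - 2376*I - 435542400*I*(10 - 216*I)) + 569934 = (10 + 216*I)*(-46697 - 2376*I - 435542400*I*(10 - 216*I))/46756 + 569934 = 569934 + (10 + 216*I)*(-46697 - 2376*I - 435542400*I*(10 - 216*I))/46756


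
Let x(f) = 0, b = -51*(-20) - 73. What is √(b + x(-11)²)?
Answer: √947 ≈ 30.773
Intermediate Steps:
b = 947 (b = 1020 - 73 = 947)
√(b + x(-11)²) = √(947 + 0²) = √(947 + 0) = √947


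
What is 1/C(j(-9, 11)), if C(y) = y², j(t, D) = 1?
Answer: 1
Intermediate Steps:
1/C(j(-9, 11)) = 1/(1²) = 1/1 = 1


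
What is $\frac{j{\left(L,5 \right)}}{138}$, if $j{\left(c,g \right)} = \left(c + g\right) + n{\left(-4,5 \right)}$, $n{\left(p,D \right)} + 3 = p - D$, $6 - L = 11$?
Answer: $- \frac{2}{23} \approx -0.086957$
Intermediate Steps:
$L = -5$ ($L = 6 - 11 = -5$)
$n{\left(p,D \right)} = -3 + p - D$ ($n{\left(p,D \right)} = -3 - \left(D - p\right) = -3 + p - D$)
$j{\left(c,g \right)} = -12 + c + g$ ($j{\left(c,g \right)} = \left(c + g\right) - 12 = -12 + c + g$)
$\frac{j{\left(L,5 \right)}}{138} = \frac{-12 - 5 + 5}{138} = \left(-12\right) \frac{1}{138} = - \frac{2}{23}$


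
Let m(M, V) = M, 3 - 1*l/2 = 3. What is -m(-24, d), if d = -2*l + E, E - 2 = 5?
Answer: 24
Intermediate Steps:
E = 7 (E = 2 + 5 = 7)
l = 0 (l = 6 - 2*3 = 6 - 6 = 0)
d = 7 (d = -2*0 + 7 = 0 + 7 = 7)
-m(-24, d) = -1*(-24) = 24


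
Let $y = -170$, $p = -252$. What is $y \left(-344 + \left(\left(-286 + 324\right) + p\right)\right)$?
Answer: $94860$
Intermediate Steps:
$y \left(-344 + \left(\left(-286 + 324\right) + p\right)\right) = - 170 \left(-344 + \left(\left(-286 + 324\right) - 252\right)\right) = - 170 \left(-344 + \left(38 - 252\right)\right) = - 170 \left(-344 - 214\right) = \left(-170\right) \left(-558\right) = 94860$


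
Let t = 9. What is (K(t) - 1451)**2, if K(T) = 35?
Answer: 2005056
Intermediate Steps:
(K(t) - 1451)**2 = (35 - 1451)**2 = (-1416)**2 = 2005056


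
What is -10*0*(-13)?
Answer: 0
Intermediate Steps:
-10*0*(-13) = 0*(-13) = 0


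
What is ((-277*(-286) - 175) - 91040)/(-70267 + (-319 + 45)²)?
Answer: -11993/4809 ≈ -2.4939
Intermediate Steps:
((-277*(-286) - 175) - 91040)/(-70267 + (-319 + 45)²) = ((79222 - 175) - 91040)/(-70267 + (-274)²) = (79047 - 91040)/(-70267 + 75076) = -11993/4809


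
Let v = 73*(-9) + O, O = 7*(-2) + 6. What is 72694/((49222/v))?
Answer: -24170755/24611 ≈ -982.11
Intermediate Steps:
O = -8 (O = -14 + 6 = -8)
v = -665 (v = 73*(-9) - 8 = -657 - 8 = -665)
72694/((49222/v)) = 72694/((49222/(-665))) = 72694/((49222*(-1/665))) = 72694/(-49222/665) = 72694*(-665/49222) = -24170755/24611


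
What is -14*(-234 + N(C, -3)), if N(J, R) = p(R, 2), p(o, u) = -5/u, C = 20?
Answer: 3311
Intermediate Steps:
N(J, R) = -5/2
-14*(-234 + N(C, -3)) = -14*(-234 - 5/2) = -14*(-473/2) = 3311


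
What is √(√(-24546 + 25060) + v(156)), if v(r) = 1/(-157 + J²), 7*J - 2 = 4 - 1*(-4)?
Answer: √(-372057 + 57653649*√514)/7593 ≈ 4.7608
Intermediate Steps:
J = 10/7 (J = 2/7 + (4 - 1*(-4))/7 = 2/7 + (4 + 4)/7 = 2/7 + (⅐)*8 = 2/7 + 8/7 = 10/7 ≈ 1.4286)
v(r) = -49/7593 (v(r) = 1/(-157 + (10/7)²) = 1/(-157 + 100/49) = 1/(-7593/49) = -49/7593)
√(√(-24546 + 25060) + v(156)) = √(√(-24546 + 25060) - 49/7593) = √(√514 - 49/7593) = √(-49/7593 + √514)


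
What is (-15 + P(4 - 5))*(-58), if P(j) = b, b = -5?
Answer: 1160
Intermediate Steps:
P(j) = -5
(-15 + P(4 - 5))*(-58) = (-15 - 5)*(-58) = -20*(-58) = 1160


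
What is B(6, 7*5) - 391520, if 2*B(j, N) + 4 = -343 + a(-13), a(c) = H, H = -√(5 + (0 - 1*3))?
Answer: -783387/2 - √2/2 ≈ -3.9169e+5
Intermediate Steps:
H = -√2 (H = -√(5 + (0 - 3)) = -√(5 - 3) = -√2 ≈ -1.4142)
a(c) = -√2
B(j, N) = -347/2 - √2/2 (B(j, N) = -2 + (-343 - √2)/2 = -2 + (-343/2 - √2/2) = -347/2 - √2/2)
B(6, 7*5) - 391520 = (-347/2 - √2/2) - 391520 = -783387/2 - √2/2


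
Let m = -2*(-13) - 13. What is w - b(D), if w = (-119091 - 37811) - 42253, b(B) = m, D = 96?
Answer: -199168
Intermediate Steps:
m = 13 (m = 26 - 13 = 13)
b(B) = 13
w = -199155 (w = -156902 - 42253 = -199155)
w - b(D) = -199155 - 1*13 = -199155 - 13 = -199168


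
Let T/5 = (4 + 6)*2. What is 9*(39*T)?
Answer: 35100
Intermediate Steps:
T = 100 (T = 5*((4 + 6)*2) = 5*(10*2) = 5*20 = 100)
9*(39*T) = 9*(39*100) = 9*3900 = 35100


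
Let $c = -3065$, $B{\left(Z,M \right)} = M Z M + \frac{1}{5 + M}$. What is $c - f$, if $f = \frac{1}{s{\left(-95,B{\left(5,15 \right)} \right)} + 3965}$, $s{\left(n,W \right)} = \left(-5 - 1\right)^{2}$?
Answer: $- \frac{12263066}{4001} \approx -3065.0$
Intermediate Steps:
$B{\left(Z,M \right)} = \frac{1}{5 + M} + Z M^{2}$ ($B{\left(Z,M \right)} = Z M^{2} + \frac{1}{5 + M} = \frac{1}{5 + M} + Z M^{2}$)
$s{\left(n,W \right)} = 36$ ($s{\left(n,W \right)} = \left(-6\right)^{2} = 36$)
$f = \frac{1}{4001}$ ($f = \frac{1}{36 + 3965} = \frac{1}{4001} \approx 0.00024994$)
$c - f = -3065 - \frac{1}{4001} = - \frac{12263066}{4001}$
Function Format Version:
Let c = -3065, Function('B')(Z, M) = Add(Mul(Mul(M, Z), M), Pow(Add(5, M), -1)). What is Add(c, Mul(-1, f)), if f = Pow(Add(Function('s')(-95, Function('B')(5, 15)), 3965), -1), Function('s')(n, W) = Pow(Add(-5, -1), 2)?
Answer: Rational(-12263066, 4001) ≈ -3065.0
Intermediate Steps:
Function('B')(Z, M) = Add(Pow(Add(5, M), -1), Mul(Z, Pow(M, 2))) (Function('B')(Z, M) = Add(Mul(Z, Pow(M, 2)), Pow(Add(5, M), -1)) = Add(Pow(Add(5, M), -1), Mul(Z, Pow(M, 2))))
Function('s')(n, W) = 36 (Function('s')(n, W) = Pow(-6, 2) = 36)
f = Rational(1, 4001) (f = Pow(Add(36, 3965), -1) = Pow(4001, -1) = Rational(1, 4001) ≈ 0.00024994)
Add(c, Mul(-1, f)) = Add(-3065, Mul(-1, Rational(1, 4001))) = Add(-3065, Rational(-1, 4001)) = Rational(-12263066, 4001)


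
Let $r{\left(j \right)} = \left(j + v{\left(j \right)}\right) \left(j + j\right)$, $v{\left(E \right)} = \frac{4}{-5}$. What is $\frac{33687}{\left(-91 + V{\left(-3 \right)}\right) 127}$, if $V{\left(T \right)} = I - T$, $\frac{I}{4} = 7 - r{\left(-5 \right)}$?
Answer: $- \frac{33687}{37084} \approx -0.9084$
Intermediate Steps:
$v{\left(E \right)} = - \frac{4}{5}$ ($v{\left(E \right)} = 4 \left(- \frac{1}{5}\right) = - \frac{4}{5}$)
$r{\left(j \right)} = 2 j \left(- \frac{4}{5} + j\right)$ ($r{\left(j \right)} = \left(j - \frac{4}{5}\right) \left(j + j\right) = \left(- \frac{4}{5} + j\right) 2 j = 2 j \left(- \frac{4}{5} + j\right)$)
$I = -204$ ($I = 4 \left(7 - \frac{2}{5} \left(-5\right) \left(-4 + 5 \left(-5\right)\right)\right) = 4 \left(7 - \frac{2}{5} \left(-5\right) \left(-4 - 25\right)\right) = 4 \left(7 - \frac{2}{5} \left(-5\right) \left(-29\right)\right) = 4 \left(7 - 58\right) = 4 \left(-51\right) = -204$)
$V{\left(T \right)} = -204 - T$
$\frac{33687}{\left(-91 + V{\left(-3 \right)}\right) 127} = \frac{33687}{\left(-91 - 201\right) 127} = \frac{33687}{\left(-292\right) 127} = \frac{33687}{-37084} = 33687 \left(- \frac{1}{37084}\right) = - \frac{33687}{37084}$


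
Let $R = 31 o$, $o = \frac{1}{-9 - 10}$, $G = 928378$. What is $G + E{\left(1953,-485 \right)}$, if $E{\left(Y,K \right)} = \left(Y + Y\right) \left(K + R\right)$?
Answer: $- \frac{18475694}{19} \approx -9.7241 \cdot 10^{5}$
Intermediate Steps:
$o = - \frac{1}{19}$ ($o = \frac{1}{-19} = - \frac{1}{19} \approx -0.052632$)
$R = - \frac{31}{19}$ ($R = 31 \left(- \frac{1}{19}\right) = - \frac{31}{19} \approx -1.6316$)
$E{\left(Y,K \right)} = 2 Y \left(- \frac{31}{19} + K\right)$ ($E{\left(Y,K \right)} = \left(Y + Y\right) \left(K - \frac{31}{19}\right) = 2 Y \left(- \frac{31}{19} + K\right)$)
$G + E{\left(1953,-485 \right)} = 928378 + \frac{2}{19} \cdot 1953 \left(-31 + 19 \left(-485\right)\right) = 928378 + \frac{2}{19} \cdot 1953 \left(-31 - 9215\right) = 928378 + \frac{2}{19} \cdot 1953 \left(-9246\right) = 928378 - \frac{36114876}{19} = - \frac{18475694}{19}$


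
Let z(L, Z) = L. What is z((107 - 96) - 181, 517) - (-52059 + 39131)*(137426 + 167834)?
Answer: 3946401110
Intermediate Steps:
z((107 - 96) - 181, 517) - (-52059 + 39131)*(137426 + 167834) = ((107 - 96) - 181) - (-52059 + 39131)*(137426 + 167834) = (11 - 181) - (-12928)*305260 = -170 - 1*(-3946401280) = -170 + 3946401280 = 3946401110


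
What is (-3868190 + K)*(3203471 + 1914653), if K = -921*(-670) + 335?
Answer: -16637920727340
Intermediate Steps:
K = 617405 (K = 617070 + 335 = 617405)
(-3868190 + K)*(3203471 + 1914653) = (-3868190 + 617405)*(3203471 + 1914653) = -3250785*5118124 = -16637920727340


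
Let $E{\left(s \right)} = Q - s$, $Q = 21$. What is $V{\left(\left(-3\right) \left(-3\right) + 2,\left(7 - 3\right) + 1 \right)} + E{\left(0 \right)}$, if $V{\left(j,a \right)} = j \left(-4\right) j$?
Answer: $-463$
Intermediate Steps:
$E{\left(s \right)} = 21 - s$
$V{\left(j,a \right)} = - 4 j^{2}$ ($V{\left(j,a \right)} = - 4 j j = - 4 j^{2}$)
$V{\left(\left(-3\right) \left(-3\right) + 2,\left(7 - 3\right) + 1 \right)} + E{\left(0 \right)} = - 4 \left(\left(-3\right) \left(-3\right) + 2\right)^{2} + \left(21 - 0\right) = - 4 \left(9 + 2\right)^{2} + \left(21 + 0\right) = - 4 \cdot 11^{2} + 21 = \left(-4\right) 121 + 21 = -484 + 21 = -463$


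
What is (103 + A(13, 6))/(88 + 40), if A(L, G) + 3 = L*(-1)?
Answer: 87/128 ≈ 0.67969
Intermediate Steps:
A(L, G) = -3 - L (A(L, G) = -3 + L*(-1) = -3 - L)
(103 + A(13, 6))/(88 + 40) = (103 + (-3 - 1*13))/(88 + 40) = (103 + (-3 - 13))/128 = (103 - 16)*(1/128) = 87*(1/128) = 87/128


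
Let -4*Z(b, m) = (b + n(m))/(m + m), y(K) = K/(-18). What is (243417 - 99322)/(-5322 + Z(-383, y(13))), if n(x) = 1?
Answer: -535210/20013 ≈ -26.743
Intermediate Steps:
y(K) = -K/18 (y(K) = K*(-1/18) = -K/18)
Z(b, m) = -(1 + b)/(8*m) (Z(b, m) = -(b + 1)/(4*(m + m)) = -(1 + b)/(4*(2*m)) = -(1 + b)*1/(2*m)/4 = -(1 + b)/(8*m))
(243417 - 99322)/(-5322 + Z(-383, y(13))) = (243417 - 99322)/(-5322 + (-1 - 1*(-383))/(8*((-1/18*13)))) = 144095/(-5322 + (-1 + 383)/(8*(-13/18))) = 144095/(-5322 + (⅛)*(-18/13)*382) = 144095/(-5322 - 1719/26) = 144095/(-140091/26) = 144095*(-26/140091) = -535210/20013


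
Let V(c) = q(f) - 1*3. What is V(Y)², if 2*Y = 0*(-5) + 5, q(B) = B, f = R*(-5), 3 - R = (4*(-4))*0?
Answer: 324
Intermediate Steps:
R = 3 (R = 3 - 4*(-4)*0 = 3 - (-16)*0 = 3 - 1*0 = 3 + 0 = 3)
f = -15 (f = 3*(-5) = -15)
Y = 5/2 (Y = (0*(-5) + 5)/2 = (0 + 5)/2 = (½)*5 = 5/2 ≈ 2.5000)
V(c) = -18 (V(c) = -15 - 1*3 = -15 - 3 = -18)
V(Y)² = (-18)² = 324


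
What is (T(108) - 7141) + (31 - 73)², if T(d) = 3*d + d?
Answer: -4945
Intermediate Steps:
T(d) = 4*d
(T(108) - 7141) + (31 - 73)² = (4*108 - 7141) + (31 - 73)² = (432 - 7141) + (-42)² = -6709 + 1764 = -4945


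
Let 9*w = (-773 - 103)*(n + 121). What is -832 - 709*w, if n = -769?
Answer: -44718880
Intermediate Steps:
w = 63072 (w = ((-773 - 103)*(-769 + 121))/9 = (-876*(-648))/9 = (1/9)*567648 = 63072)
-832 - 709*w = -832 - 709*63072 = -832 - 44718048 = -44718880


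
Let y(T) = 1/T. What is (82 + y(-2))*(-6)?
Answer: -489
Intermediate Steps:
(82 + y(-2))*(-6) = (82 + 1/(-2))*(-6) = (82 - 1/2)*(-6) = (163/2)*(-6) = -489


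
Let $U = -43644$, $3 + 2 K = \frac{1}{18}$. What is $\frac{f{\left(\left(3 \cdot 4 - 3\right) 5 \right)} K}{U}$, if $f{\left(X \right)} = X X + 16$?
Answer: $\frac{108173}{1571184} \approx 0.068848$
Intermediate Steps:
$f{\left(X \right)} = 16 + X^{2}$ ($f{\left(X \right)} = X^{2} + 16 = 16 + X^{2}$)
$K = - \frac{53}{36}$ ($K = - \frac{3}{2} + \frac{1}{2 \cdot 18} = - \frac{3}{2} + \frac{1}{2} \cdot \frac{1}{18} = - \frac{3}{2} + \frac{1}{36} = - \frac{53}{36} \approx -1.4722$)
$\frac{f{\left(\left(3 \cdot 4 - 3\right) 5 \right)} K}{U} = \frac{\left(16 + \left(\left(3 \cdot 4 - 3\right) 5\right)^{2}\right) \left(- \frac{53}{36}\right)}{-43644} = \left(16 + \left(\left(12 - 3\right) 5\right)^{2}\right) \left(- \frac{53}{36}\right) \left(- \frac{1}{43644}\right) = \left(16 + \left(9 \cdot 5\right)^{2}\right) \left(- \frac{53}{36}\right) \left(- \frac{1}{43644}\right) = \left(16 + 45^{2}\right) \left(- \frac{53}{36}\right) \left(- \frac{1}{43644}\right) = \left(16 + 2025\right) \left(- \frac{53}{36}\right) \left(- \frac{1}{43644}\right) = 2041 \left(- \frac{53}{36}\right) \left(- \frac{1}{43644}\right) = \left(- \frac{108173}{36}\right) \left(- \frac{1}{43644}\right) = \frac{108173}{1571184}$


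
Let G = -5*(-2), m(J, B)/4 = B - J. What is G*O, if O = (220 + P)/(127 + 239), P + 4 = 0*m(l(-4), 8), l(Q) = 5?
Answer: 360/61 ≈ 5.9016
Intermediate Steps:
m(J, B) = -4*J + 4*B (m(J, B) = 4*(B - J) = -4*J + 4*B)
P = -4 (P = -4 + 0*(-4*5 + 4*8) = -4 + 0*(-20 + 32) = -4 + 0*12 = -4 + 0 = -4)
O = 36/61 (O = (220 - 4)/(127 + 239) = 216/366 = 216*(1/366) = 36/61 ≈ 0.59016)
G = 10
G*O = 10*(36/61) = 360/61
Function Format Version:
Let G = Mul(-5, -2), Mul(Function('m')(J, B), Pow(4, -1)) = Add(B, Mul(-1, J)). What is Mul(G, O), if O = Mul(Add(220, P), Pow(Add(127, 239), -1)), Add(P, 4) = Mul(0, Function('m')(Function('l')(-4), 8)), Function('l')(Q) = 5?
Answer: Rational(360, 61) ≈ 5.9016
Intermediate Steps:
Function('m')(J, B) = Add(Mul(-4, J), Mul(4, B)) (Function('m')(J, B) = Mul(4, Add(B, Mul(-1, J))) = Add(Mul(-4, J), Mul(4, B)))
P = -4 (P = Add(-4, Mul(0, Add(Mul(-4, 5), Mul(4, 8)))) = Add(-4, Mul(0, Add(-20, 32))) = Add(-4, Mul(0, 12)) = Add(-4, 0) = -4)
O = Rational(36, 61) (O = Mul(Add(220, -4), Pow(Add(127, 239), -1)) = Mul(216, Pow(366, -1)) = Mul(216, Rational(1, 366)) = Rational(36, 61) ≈ 0.59016)
G = 10
Mul(G, O) = Mul(10, Rational(36, 61)) = Rational(360, 61)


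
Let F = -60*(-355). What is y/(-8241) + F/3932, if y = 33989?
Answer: 255418/197583 ≈ 1.2927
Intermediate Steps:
F = 21300
y/(-8241) + F/3932 = 33989/(-8241) + 21300/3932 = 33989*(-1/8241) + 21300*(1/3932) = -829/201 + 5325/983 = 255418/197583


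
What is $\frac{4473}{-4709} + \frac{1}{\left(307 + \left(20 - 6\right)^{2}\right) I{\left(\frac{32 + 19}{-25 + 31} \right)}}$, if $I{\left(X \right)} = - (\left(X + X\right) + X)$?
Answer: $- \frac{6750311}{7105881} \approx -0.94996$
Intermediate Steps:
$I{\left(X \right)} = - 3 X$ ($I{\left(X \right)} = - (2 X + X) = - 3 X$)
$\frac{4473}{-4709} + \frac{1}{\left(307 + \left(20 - 6\right)^{2}\right) I{\left(\frac{32 + 19}{-25 + 31} \right)}} = \frac{4473}{-4709} + \frac{1}{\left(307 + \left(20 - 6\right)^{2}\right) \left(- 3 \frac{32 + 19}{-25 + 31}\right)} = 4473 \left(- \frac{1}{4709}\right) + \frac{1}{\left(307 + 14^{2}\right) \left(- 3 \cdot \frac{51}{6}\right)} = - \frac{4473}{4709} + \frac{1}{\left(307 + 196\right) \left(- 3 \cdot 51 \cdot \frac{1}{6}\right)} = - \frac{4473}{4709} + \frac{1}{503 \left(\left(-3\right) \frac{17}{2}\right)} = - \frac{4473}{4709} + \frac{1}{503 \left(- \frac{51}{2}\right)} = - \frac{4473}{4709} + \frac{1}{503} \left(- \frac{2}{51}\right) = - \frac{4473}{4709} - \frac{2}{25653} = - \frac{6750311}{7105881}$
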